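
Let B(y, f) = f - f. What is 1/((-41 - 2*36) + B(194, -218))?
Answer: -1/113 ≈ -0.0088496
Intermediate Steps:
B(y, f) = 0
1/((-41 - 2*36) + B(194, -218)) = 1/((-41 - 2*36) + 0) = 1/((-41 - 72) + 0) = 1/(-113 + 0) = 1/(-113) = -1/113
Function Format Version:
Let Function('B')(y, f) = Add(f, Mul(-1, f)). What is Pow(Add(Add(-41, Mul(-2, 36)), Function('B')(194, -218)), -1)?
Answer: Rational(-1, 113) ≈ -0.0088496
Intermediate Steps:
Function('B')(y, f) = 0
Pow(Add(Add(-41, Mul(-2, 36)), Function('B')(194, -218)), -1) = Pow(Add(Add(-41, Mul(-2, 36)), 0), -1) = Pow(Add(Add(-41, -72), 0), -1) = Pow(Add(-113, 0), -1) = Pow(-113, -1) = Rational(-1, 113)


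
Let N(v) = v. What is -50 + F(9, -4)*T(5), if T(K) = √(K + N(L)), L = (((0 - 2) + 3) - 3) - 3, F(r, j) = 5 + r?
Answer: -50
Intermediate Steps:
L = -5 (L = ((-2 + 3) - 3) - 3 = (1 - 3) - 3 = -2 - 3 = -5)
T(K) = √(-5 + K) (T(K) = √(K - 5) = √(-5 + K))
-50 + F(9, -4)*T(5) = -50 + (5 + 9)*√(-5 + 5) = -50 + 14*√0 = -50 + 14*0 = -50 + 0 = -50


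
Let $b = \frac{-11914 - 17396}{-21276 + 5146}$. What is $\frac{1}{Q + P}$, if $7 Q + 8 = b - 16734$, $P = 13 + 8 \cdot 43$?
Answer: $- \frac{11291}{22971028} \approx -0.00049153$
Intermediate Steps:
$b = \frac{2931}{1613}$ ($b = - \frac{29310}{-16130} = \left(-29310\right) \left(- \frac{1}{16130}\right) = \frac{2931}{1613} \approx 1.8171$)
$P = 357$ ($P = 13 + 344 = 357$)
$Q = - \frac{27001915}{11291}$ ($Q = - \frac{8}{7} + \frac{\frac{2931}{1613} - 16734}{7} = - \frac{8}{7} + \frac{1}{7} \left(- \frac{26989011}{1613}\right) = - \frac{8}{7} - \frac{3855573}{1613} = - \frac{27001915}{11291} \approx -2391.5$)
$\frac{1}{Q + P} = \frac{1}{- \frac{27001915}{11291} + 357} = \frac{1}{- \frac{22971028}{11291}} = - \frac{11291}{22971028}$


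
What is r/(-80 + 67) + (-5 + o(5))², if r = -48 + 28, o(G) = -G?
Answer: 1320/13 ≈ 101.54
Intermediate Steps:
r = -20
r/(-80 + 67) + (-5 + o(5))² = -20/(-80 + 67) + (-5 - 1*5)² = -20/(-13) + (-5 - 5)² = -1/13*(-20) + (-10)² = 20/13 + 100 = 1320/13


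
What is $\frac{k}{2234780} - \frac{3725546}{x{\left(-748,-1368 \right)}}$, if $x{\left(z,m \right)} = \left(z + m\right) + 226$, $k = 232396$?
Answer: $\frac{208155372958}{105593355} \approx 1971.3$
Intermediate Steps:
$x{\left(z,m \right)} = 226 + m + z$ ($x{\left(z,m \right)} = \left(m + z\right) + 226 = 226 + m + z$)
$\frac{k}{2234780} - \frac{3725546}{x{\left(-748,-1368 \right)}} = \frac{232396}{2234780} - \frac{3725546}{226 - 1368 - 748} = 232396 \cdot \frac{1}{2234780} - \frac{3725546}{-1890} = \frac{58099}{558695} - - \frac{1862773}{945} = \frac{58099}{558695} + \frac{1862773}{945} = \frac{208155372958}{105593355}$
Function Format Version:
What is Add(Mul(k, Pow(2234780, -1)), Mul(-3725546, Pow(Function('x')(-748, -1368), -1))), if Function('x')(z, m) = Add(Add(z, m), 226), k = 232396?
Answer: Rational(208155372958, 105593355) ≈ 1971.3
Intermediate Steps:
Function('x')(z, m) = Add(226, m, z) (Function('x')(z, m) = Add(Add(m, z), 226) = Add(226, m, z))
Add(Mul(k, Pow(2234780, -1)), Mul(-3725546, Pow(Function('x')(-748, -1368), -1))) = Add(Mul(232396, Pow(2234780, -1)), Mul(-3725546, Pow(Add(226, -1368, -748), -1))) = Add(Mul(232396, Rational(1, 2234780)), Mul(-3725546, Pow(-1890, -1))) = Add(Rational(58099, 558695), Mul(-3725546, Rational(-1, 1890))) = Add(Rational(58099, 558695), Rational(1862773, 945)) = Rational(208155372958, 105593355)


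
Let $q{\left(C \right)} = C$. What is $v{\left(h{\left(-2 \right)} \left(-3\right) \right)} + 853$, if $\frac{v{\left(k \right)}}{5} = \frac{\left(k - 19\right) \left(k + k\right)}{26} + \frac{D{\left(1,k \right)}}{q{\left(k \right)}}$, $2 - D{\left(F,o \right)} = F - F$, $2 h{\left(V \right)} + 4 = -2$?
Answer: $\frac{95881}{117} \approx 819.5$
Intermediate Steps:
$h{\left(V \right)} = -3$ ($h{\left(V \right)} = -2 + \frac{1}{2} \left(-2\right) = -2 - 1 = -3$)
$D{\left(F,o \right)} = 2$ ($D{\left(F,o \right)} = 2 - \left(F - F\right) = 2 - 0 = 2 + 0 = 2$)
$v{\left(k \right)} = \frac{10}{k} + \frac{5 k \left(-19 + k\right)}{13}$ ($v{\left(k \right)} = 5 \left(\frac{\left(k - 19\right) \left(k + k\right)}{26} + \frac{2}{k}\right) = 5 \left(\left(-19 + k\right) 2 k \frac{1}{26} + \frac{2}{k}\right) = 5 \left(2 k \left(-19 + k\right) \frac{1}{26} + \frac{2}{k}\right) = 5 \left(\frac{k \left(-19 + k\right)}{13} + \frac{2}{k}\right) = 5 \left(\frac{2}{k} + \frac{k \left(-19 + k\right)}{13}\right) = \frac{10}{k} + \frac{5 k \left(-19 + k\right)}{13}$)
$v{\left(h{\left(-2 \right)} \left(-3\right) \right)} + 853 = \frac{5 \left(26 + \left(\left(-3\right) \left(-3\right)\right)^{2} \left(-19 - -9\right)\right)}{13 \left(\left(-3\right) \left(-3\right)\right)} + 853 = \frac{5 \left(26 + 9^{2} \left(-19 + 9\right)\right)}{13 \cdot 9} + 853 = \frac{5}{13} \cdot \frac{1}{9} \left(26 + 81 \left(-10\right)\right) + 853 = \frac{5}{13} \cdot \frac{1}{9} \left(26 - 810\right) + 853 = \frac{5}{13} \cdot \frac{1}{9} \left(-784\right) + 853 = - \frac{3920}{117} + 853 = \frac{95881}{117}$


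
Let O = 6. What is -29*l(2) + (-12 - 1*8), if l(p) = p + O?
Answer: -252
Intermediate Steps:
l(p) = 6 + p (l(p) = p + 6 = 6 + p)
-29*l(2) + (-12 - 1*8) = -29*(6 + 2) + (-12 - 1*8) = -29*8 + (-12 - 8) = -232 - 20 = -252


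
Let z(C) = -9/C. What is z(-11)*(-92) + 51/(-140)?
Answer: -116481/1540 ≈ -75.637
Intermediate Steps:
z(-11)*(-92) + 51/(-140) = -9/(-11)*(-92) + 51/(-140) = -9*(-1/11)*(-92) + 51*(-1/140) = (9/11)*(-92) - 51/140 = -828/11 - 51/140 = -116481/1540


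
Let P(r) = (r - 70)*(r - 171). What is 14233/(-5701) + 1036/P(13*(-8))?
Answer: -337571407/136396425 ≈ -2.4749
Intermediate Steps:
P(r) = (-171 + r)*(-70 + r) (P(r) = (-70 + r)*(-171 + r) = (-171 + r)*(-70 + r))
14233/(-5701) + 1036/P(13*(-8)) = 14233/(-5701) + 1036/(11970 + (13*(-8))² - 3133*(-8)) = 14233*(-1/5701) + 1036/(11970 + (-104)² - 241*(-104)) = -14233/5701 + 1036/(11970 + 10816 + 25064) = -14233/5701 + 1036/47850 = -14233/5701 + 1036*(1/47850) = -14233/5701 + 518/23925 = -337571407/136396425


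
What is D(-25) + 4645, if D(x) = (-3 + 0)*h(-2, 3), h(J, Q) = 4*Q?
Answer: 4609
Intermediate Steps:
D(x) = -36 (D(x) = (-3 + 0)*(4*3) = -3*12 = -36)
D(-25) + 4645 = -36 + 4645 = 4609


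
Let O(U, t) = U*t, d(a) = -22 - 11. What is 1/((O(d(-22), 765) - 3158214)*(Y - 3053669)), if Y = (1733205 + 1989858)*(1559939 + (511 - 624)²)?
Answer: -1/18640068997657224165 ≈ -5.3648e-20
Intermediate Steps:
d(a) = -33
Y = 5855290964604 (Y = 3723063*(1559939 + (-113)²) = 3723063*(1559939 + 12769) = 3723063*1572708 = 5855290964604)
1/((O(d(-22), 765) - 3158214)*(Y - 3053669)) = 1/((-33*765 - 3158214)*(5855290964604 - 3053669)) = 1/((-25245 - 3158214)*5855287910935) = 1/(-3183459*5855287910935) = 1/(-18640068997657224165) = -1/18640068997657224165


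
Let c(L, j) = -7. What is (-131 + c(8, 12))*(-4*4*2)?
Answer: 4416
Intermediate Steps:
(-131 + c(8, 12))*(-4*4*2) = (-131 - 7)*(-4*4*2) = -(-2208)*2 = -138*(-32) = 4416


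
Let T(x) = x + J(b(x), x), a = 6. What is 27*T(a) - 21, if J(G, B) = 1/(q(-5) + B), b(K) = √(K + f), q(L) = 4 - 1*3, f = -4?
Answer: 1014/7 ≈ 144.86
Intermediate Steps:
q(L) = 1 (q(L) = 4 - 3 = 1)
b(K) = √(-4 + K) (b(K) = √(K - 4) = √(-4 + K))
J(G, B) = 1/(1 + B)
T(x) = x + 1/(1 + x)
27*T(a) - 21 = 27*((1 + 6*(1 + 6))/(1 + 6)) - 21 = 27*((1 + 6*7)/7) - 21 = 27*((1 + 42)/7) - 21 = 27*((⅐)*43) - 21 = 27*(43/7) - 21 = 1161/7 - 21 = 1014/7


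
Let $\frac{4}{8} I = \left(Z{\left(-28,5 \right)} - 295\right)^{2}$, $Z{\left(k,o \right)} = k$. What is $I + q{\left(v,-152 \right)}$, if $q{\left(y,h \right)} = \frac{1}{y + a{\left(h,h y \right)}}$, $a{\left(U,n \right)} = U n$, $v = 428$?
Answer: $\frac{2063406442521}{9888940} \approx 2.0866 \cdot 10^{5}$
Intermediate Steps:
$q{\left(y,h \right)} = \frac{1}{y + y h^{2}}$ ($q{\left(y,h \right)} = \frac{1}{y + h h y} = \frac{1}{y + y h^{2}}$)
$I = 208658$ ($I = 2 \left(-28 - 295\right)^{2} = 2 \left(-323\right)^{2} = 2 \cdot 104329 = 208658$)
$I + q{\left(v,-152 \right)} = 208658 + \frac{1}{428 \left(1 + \left(-152\right)^{2}\right)} = 208658 + \frac{1}{428 \left(1 + 23104\right)} = 208658 + \frac{1}{428 \cdot 23105} = 208658 + \frac{1}{428} \cdot \frac{1}{23105} = 208658 + \frac{1}{9888940} = \frac{2063406442521}{9888940}$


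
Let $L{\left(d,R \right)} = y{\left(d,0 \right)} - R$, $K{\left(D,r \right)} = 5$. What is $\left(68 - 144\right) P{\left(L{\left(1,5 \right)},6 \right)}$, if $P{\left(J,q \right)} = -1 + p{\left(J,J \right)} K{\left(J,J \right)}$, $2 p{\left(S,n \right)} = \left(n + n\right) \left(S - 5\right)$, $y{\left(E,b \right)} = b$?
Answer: $-18924$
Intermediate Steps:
$p{\left(S,n \right)} = n \left(-5 + S\right)$ ($p{\left(S,n \right)} = \frac{\left(n + n\right) \left(S - 5\right)}{2} = \frac{2 n \left(-5 + S\right)}{2} = n \left(-5 + S\right)$)
$L{\left(d,R \right)} = - R$ ($L{\left(d,R \right)} = 0 - R = - R$)
$P{\left(J,q \right)} = -1 + 5 J \left(-5 + J\right)$ ($P{\left(J,q \right)} = -1 + J \left(-5 + J\right) 5 = -1 + 5 J \left(-5 + J\right)$)
$\left(68 - 144\right) P{\left(L{\left(1,5 \right)},6 \right)} = \left(68 - 144\right) \left(-1 + 5 \left(\left(-1\right) 5\right) \left(-5 - 5\right)\right) = - 76 \left(-1 + 5 \left(-5\right) \left(-5 - 5\right)\right) = - 76 \left(-1 + 5 \left(-5\right) \left(-10\right)\right) = - 76 \left(-1 + 250\right) = \left(-76\right) 249 = -18924$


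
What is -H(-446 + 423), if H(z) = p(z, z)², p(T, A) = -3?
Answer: -9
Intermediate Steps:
H(z) = 9 (H(z) = (-3)² = 9)
-H(-446 + 423) = -1*9 = -9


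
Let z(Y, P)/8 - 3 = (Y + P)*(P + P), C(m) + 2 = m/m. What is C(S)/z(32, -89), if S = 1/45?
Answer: -1/81192 ≈ -1.2316e-5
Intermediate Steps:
S = 1/45 ≈ 0.022222
C(m) = -1 (C(m) = -2 + m/m = -2 + 1 = -1)
z(Y, P) = 24 + 16*P*(P + Y) (z(Y, P) = 24 + 8*((Y + P)*(P + P)) = 24 + 8*((P + Y)*(2*P)) = 24 + 8*(2*P*(P + Y)) = 24 + 16*P*(P + Y))
C(S)/z(32, -89) = -1/(24 + 16*(-89)**2 + 16*(-89)*32) = -1/(24 + 16*7921 - 45568) = -1/(24 + 126736 - 45568) = -1/81192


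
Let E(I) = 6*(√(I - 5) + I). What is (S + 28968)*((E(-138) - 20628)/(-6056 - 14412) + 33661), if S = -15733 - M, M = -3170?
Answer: 166219996465/301 - 2895*I*√143/602 ≈ 5.5223e+8 - 57.507*I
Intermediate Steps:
E(I) = 6*I + 6*√(-5 + I) (E(I) = 6*(√(-5 + I) + I) = 6*(I + √(-5 + I)) = 6*I + 6*√(-5 + I))
S = -12563 (S = -15733 - 1*(-3170) = -15733 + 3170 = -12563)
(S + 28968)*((E(-138) - 20628)/(-6056 - 14412) + 33661) = (-12563 + 28968)*(((6*(-138) + 6*√(-5 - 138)) - 20628)/(-6056 - 14412) + 33661) = 16405*(((-828 + 6*√(-143)) - 20628)/(-20468) + 33661) = 16405*(((-828 + 6*(I*√143)) - 20628)*(-1/20468) + 33661) = 16405*(((-828 + 6*I*√143) - 20628)*(-1/20468) + 33661) = 16405*((-21456 + 6*I*√143)*(-1/20468) + 33661) = 16405*((5364/5117 - 3*I*√143/10234) + 33661) = 16405*(172248701/5117 - 3*I*√143/10234) = 166219996465/301 - 2895*I*√143/602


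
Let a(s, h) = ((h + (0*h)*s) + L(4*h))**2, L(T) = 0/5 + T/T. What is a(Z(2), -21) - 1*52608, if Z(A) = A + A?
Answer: -52208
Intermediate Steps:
Z(A) = 2*A
L(T) = 1 (L(T) = 0*(1/5) + 1 = 0 + 1 = 1)
a(s, h) = (1 + h)**2 (a(s, h) = ((h + (0*h)*s) + 1)**2 = ((h + 0*s) + 1)**2 = ((h + 0) + 1)**2 = (h + 1)**2 = (1 + h)**2)
a(Z(2), -21) - 1*52608 = (1 - 21)**2 - 1*52608 = (-20)**2 - 52608 = 400 - 52608 = -52208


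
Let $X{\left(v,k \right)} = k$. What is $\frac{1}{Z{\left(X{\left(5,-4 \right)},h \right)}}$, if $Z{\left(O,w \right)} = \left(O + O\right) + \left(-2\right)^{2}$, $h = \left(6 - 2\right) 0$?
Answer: $- \frac{1}{4} \approx -0.25$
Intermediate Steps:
$h = 0$ ($h = 4 \cdot 0 = 0$)
$Z{\left(O,w \right)} = 4 + 2 O$ ($Z{\left(O,w \right)} = 2 O + 4 = 4 + 2 O$)
$\frac{1}{Z{\left(X{\left(5,-4 \right)},h \right)}} = \frac{1}{4 + 2 \left(-4\right)} = \frac{1}{4 - 8} = \frac{1}{-4} = - \frac{1}{4}$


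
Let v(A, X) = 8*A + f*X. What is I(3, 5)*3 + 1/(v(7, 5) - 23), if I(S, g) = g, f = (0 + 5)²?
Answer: 2371/158 ≈ 15.006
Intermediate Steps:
f = 25 (f = 5² = 25)
v(A, X) = 8*A + 25*X
I(3, 5)*3 + 1/(v(7, 5) - 23) = 5*3 + 1/((8*7 + 25*5) - 23) = 15 + 1/((56 + 125) - 23) = 15 + 1/(181 - 23) = 15 + 1/158 = 2371/158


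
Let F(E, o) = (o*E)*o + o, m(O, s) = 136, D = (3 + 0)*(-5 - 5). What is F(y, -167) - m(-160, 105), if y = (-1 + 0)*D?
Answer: 836367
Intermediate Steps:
D = -30 (D = 3*(-10) = -30)
y = 30 (y = (-1 + 0)*(-30) = -1*(-30) = 30)
F(E, o) = o + E*o**2 (F(E, o) = (E*o)*o + o = E*o**2 + o = o + E*o**2)
F(y, -167) - m(-160, 105) = -167*(1 + 30*(-167)) - 1*136 = -167*(1 - 5010) - 136 = -167*(-5009) - 136 = 836503 - 136 = 836367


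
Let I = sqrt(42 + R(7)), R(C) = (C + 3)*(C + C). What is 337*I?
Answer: 337*sqrt(182) ≈ 4546.4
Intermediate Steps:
R(C) = 2*C*(3 + C) (R(C) = (3 + C)*(2*C) = 2*C*(3 + C))
I = sqrt(182) (I = sqrt(42 + 2*7*(3 + 7)) = sqrt(42 + 2*7*10) = sqrt(42 + 140) = sqrt(182) ≈ 13.491)
337*I = 337*sqrt(182)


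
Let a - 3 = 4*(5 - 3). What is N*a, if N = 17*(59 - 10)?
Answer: 9163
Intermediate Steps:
a = 11 (a = 3 + 4*(5 - 3) = 3 + 4*2 = 3 + 8 = 11)
N = 833 (N = 17*49 = 833)
N*a = 833*11 = 9163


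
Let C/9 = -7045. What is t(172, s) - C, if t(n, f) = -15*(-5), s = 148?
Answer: 63480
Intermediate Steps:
C = -63405 (C = 9*(-7045) = -63405)
t(n, f) = 75
t(172, s) - C = 75 - 1*(-63405) = 75 + 63405 = 63480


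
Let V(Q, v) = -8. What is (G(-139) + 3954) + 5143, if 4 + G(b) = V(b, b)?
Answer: 9085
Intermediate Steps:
G(b) = -12 (G(b) = -4 - 8 = -12)
(G(-139) + 3954) + 5143 = (-12 + 3954) + 5143 = 3942 + 5143 = 9085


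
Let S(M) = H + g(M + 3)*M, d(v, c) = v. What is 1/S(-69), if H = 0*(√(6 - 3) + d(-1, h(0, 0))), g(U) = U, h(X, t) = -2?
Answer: 1/4554 ≈ 0.00021959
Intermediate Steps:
H = 0 (H = 0*(√(6 - 3) - 1) = 0*(√3 - 1) = 0*(-1 + √3) = 0)
S(M) = M*(3 + M) (S(M) = 0 + (M + 3)*M = 0 + (3 + M)*M = 0 + M*(3 + M) = M*(3 + M))
1/S(-69) = 1/(-69*(3 - 69)) = 1/(-69*(-66)) = 1/4554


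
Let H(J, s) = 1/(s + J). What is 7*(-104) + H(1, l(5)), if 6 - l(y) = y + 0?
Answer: -1455/2 ≈ -727.50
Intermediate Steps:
l(y) = 6 - y (l(y) = 6 - (y + 0) = 6 - y)
H(J, s) = 1/(J + s)
7*(-104) + H(1, l(5)) = 7*(-104) + 1/(1 + (6 - 1*5)) = -728 + 1/(1 + (6 - 5)) = -728 + 1/(1 + 1) = -728 + 1/2 = -728 + ½ = -1455/2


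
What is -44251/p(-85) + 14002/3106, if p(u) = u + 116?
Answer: -68504772/48143 ≈ -1422.9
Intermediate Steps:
p(u) = 116 + u
-44251/p(-85) + 14002/3106 = -44251/(116 - 85) + 14002/3106 = -44251/31 + 14002*(1/3106) = -44251*1/31 + 7001/1553 = -44251/31 + 7001/1553 = -68504772/48143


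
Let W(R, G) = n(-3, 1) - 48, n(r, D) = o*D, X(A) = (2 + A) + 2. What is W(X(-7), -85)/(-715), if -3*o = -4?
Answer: 28/429 ≈ 0.065268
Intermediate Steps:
o = 4/3 (o = -⅓*(-4) = 4/3 ≈ 1.3333)
X(A) = 4 + A
n(r, D) = 4*D/3
W(R, G) = -140/3 (W(R, G) = (4/3)*1 - 48 = 4/3 - 48 = -140/3)
W(X(-7), -85)/(-715) = -140/3/(-715) = -140/3*(-1/715) = 28/429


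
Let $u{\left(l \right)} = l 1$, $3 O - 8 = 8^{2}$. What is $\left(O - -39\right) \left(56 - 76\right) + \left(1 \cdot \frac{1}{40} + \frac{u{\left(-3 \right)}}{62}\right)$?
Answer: $- \frac{1562429}{1240} \approx -1260.0$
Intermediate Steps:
$O = 24$ ($O = \frac{8}{3} + \frac{8^{2}}{3} = \frac{8}{3} + \frac{1}{3} \cdot 64 = \frac{8}{3} + \frac{64}{3} = 24$)
$u{\left(l \right)} = l$
$\left(O - -39\right) \left(56 - 76\right) + \left(1 \cdot \frac{1}{40} + \frac{u{\left(-3 \right)}}{62}\right) = \left(24 - -39\right) \left(56 - 76\right) + \left(1 \cdot \frac{1}{40} - \frac{3}{62}\right) = \left(24 + 39\right) \left(56 - 76\right) + \left(1 \cdot \frac{1}{40} - \frac{3}{62}\right) = 63 \left(-20\right) + \left(\frac{1}{40} - \frac{3}{62}\right) = -1260 - \frac{29}{1240} = - \frac{1562429}{1240}$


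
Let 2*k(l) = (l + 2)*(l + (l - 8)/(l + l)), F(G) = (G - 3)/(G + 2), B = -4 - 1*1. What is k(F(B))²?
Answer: 1225/81 ≈ 15.123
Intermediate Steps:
B = -5 (B = -4 - 1 = -5)
F(G) = (-3 + G)/(2 + G)
k(l) = (2 + l)*(l + (-8 + l)/(2*l))/2 (k(l) = ((l + 2)*(l + (l - 8)/(l + l)))/2 = ((2 + l)*(l + (-8 + l)/((2*l))))/2 = ((2 + l)*(l + (-8 + l)*(1/(2*l))))/2 = ((2 + l)*(l + (-8 + l)/(2*l)))/2 = (2 + l)*(l + (-8 + l)/(2*l))/2)
k(F(B))² = ((-16 + ((-3 - 5)/(2 - 5))*(-6 + 2*((-3 - 5)/(2 - 5))² + 5*((-3 - 5)/(2 - 5))))/(4*(((-3 - 5)/(2 - 5)))))² = ((-16 + (-8/(-3))*(-6 + 2*(-8/(-3))² + 5*(-8/(-3))))/(4*((-8/(-3)))))² = ((-16 + (-⅓*(-8))*(-6 + 2*(-⅓*(-8))² + 5*(-⅓*(-8))))/(4*((-⅓*(-8)))))² = ((-16 + 8*(-6 + 2*(8/3)² + 5*(8/3))/3)/(4*(8/3)))² = ((¼)*(3/8)*(-16 + 8*(-6 + 2*(64/9) + 40/3)/3))² = ((¼)*(3/8)*(-16 + 8*(-6 + 128/9 + 40/3)/3))² = ((¼)*(3/8)*(-16 + (8/3)*(194/9)))² = ((¼)*(3/8)*(-16 + 1552/27))² = ((¼)*(3/8)*(1120/27))² = (35/9)² = 1225/81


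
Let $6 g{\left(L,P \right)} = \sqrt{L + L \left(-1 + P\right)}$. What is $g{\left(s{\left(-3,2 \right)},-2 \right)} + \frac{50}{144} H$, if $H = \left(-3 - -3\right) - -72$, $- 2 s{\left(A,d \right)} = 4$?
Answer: $\frac{76}{3} \approx 25.333$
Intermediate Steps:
$s{\left(A,d \right)} = -2$ ($s{\left(A,d \right)} = \left(- \frac{1}{2}\right) 4 = -2$)
$g{\left(L,P \right)} = \frac{\sqrt{L + L \left(-1 + P\right)}}{6}$
$H = 72$ ($H = \left(-3 + 3\right) + 72 = 0 + 72 = 72$)
$g{\left(s{\left(-3,2 \right)},-2 \right)} + \frac{50}{144} H = \frac{\sqrt{\left(-2\right) \left(-2\right)}}{6} + \frac{50}{144} \cdot 72 = \frac{\sqrt{4}}{6} + 50 \cdot \frac{1}{144} \cdot 72 = \frac{1}{6} \cdot 2 + \frac{25}{72} \cdot 72 = \frac{1}{3} + 25 = \frac{76}{3}$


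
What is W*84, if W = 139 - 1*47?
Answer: 7728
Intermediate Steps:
W = 92 (W = 139 - 47 = 92)
W*84 = 92*84 = 7728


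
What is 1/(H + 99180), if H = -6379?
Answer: 1/92801 ≈ 1.0776e-5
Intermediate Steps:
1/(H + 99180) = 1/(-6379 + 99180) = 1/92801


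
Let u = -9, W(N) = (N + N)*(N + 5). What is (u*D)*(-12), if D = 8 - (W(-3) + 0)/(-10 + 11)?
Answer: 2160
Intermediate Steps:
W(N) = 2*N*(5 + N) (W(N) = (2*N)*(5 + N) = 2*N*(5 + N))
D = 20 (D = 8 - (2*(-3)*(5 - 3) + 0)/(-10 + 11) = 8 - (2*(-3)*2 + 0)/1 = 8 - (-12 + 0) = 8 - (-12) = 8 - 1*(-12) = 8 + 12 = 20)
(u*D)*(-12) = -9*20*(-12) = -180*(-12) = 2160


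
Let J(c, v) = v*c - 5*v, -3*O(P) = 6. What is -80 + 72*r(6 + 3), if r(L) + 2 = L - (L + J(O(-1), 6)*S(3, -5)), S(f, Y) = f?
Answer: 8848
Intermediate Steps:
O(P) = -2 (O(P) = -1/3*6 = -2)
J(c, v) = -5*v + c*v (J(c, v) = c*v - 5*v = -5*v + c*v)
r(L) = 124 (r(L) = -2 + (L - (L + (6*(-5 - 2))*3)) = -2 + (L - (L + (6*(-7))*3)) = -2 + (L - (L - 42*3)) = -2 + (L - (L - 126)) = -2 + (L - (-126 + L)) = -2 + (L + (126 - L)) = -2 + 126 = 124)
-80 + 72*r(6 + 3) = -80 + 72*124 = -80 + 8928 = 8848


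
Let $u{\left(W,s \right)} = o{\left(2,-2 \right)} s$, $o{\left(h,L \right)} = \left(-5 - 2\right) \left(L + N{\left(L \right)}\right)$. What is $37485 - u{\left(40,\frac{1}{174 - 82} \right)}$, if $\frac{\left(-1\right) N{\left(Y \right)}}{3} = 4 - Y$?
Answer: $\frac{862120}{23} \approx 37484.0$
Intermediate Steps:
$N{\left(Y \right)} = -12 + 3 Y$ ($N{\left(Y \right)} = - 3 \left(4 - Y\right) = -12 + 3 Y$)
$o{\left(h,L \right)} = 84 - 28 L$ ($o{\left(h,L \right)} = \left(-5 - 2\right) \left(L + \left(-12 + 3 L\right)\right) = - 7 \left(-12 + 4 L\right) = 84 - 28 L$)
$u{\left(W,s \right)} = 140 s$ ($u{\left(W,s \right)} = \left(84 - -56\right) s = \left(84 + 56\right) s = 140 s$)
$37485 - u{\left(40,\frac{1}{174 - 82} \right)} = 37485 - \frac{140}{174 - 82} = 37485 - \frac{140}{92} = 37485 - 140 \cdot \frac{1}{92} = 37485 - \frac{35}{23} = \frac{862120}{23}$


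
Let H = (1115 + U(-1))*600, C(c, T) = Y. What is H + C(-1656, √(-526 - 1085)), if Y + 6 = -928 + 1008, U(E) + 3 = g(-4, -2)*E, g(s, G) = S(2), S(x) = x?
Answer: 666074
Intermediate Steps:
g(s, G) = 2
U(E) = -3 + 2*E
Y = 74 (Y = -6 + (-928 + 1008) = -6 + 80 = 74)
C(c, T) = 74
H = 666000 (H = (1115 + (-3 + 2*(-1)))*600 = (1115 + (-3 - 2))*600 = (1115 - 5)*600 = 1110*600 = 666000)
H + C(-1656, √(-526 - 1085)) = 666000 + 74 = 666074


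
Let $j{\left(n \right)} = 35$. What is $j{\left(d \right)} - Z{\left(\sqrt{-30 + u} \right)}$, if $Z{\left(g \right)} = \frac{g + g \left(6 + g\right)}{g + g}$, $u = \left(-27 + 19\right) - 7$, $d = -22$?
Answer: $\frac{63}{2} - \frac{3 i \sqrt{5}}{2} \approx 31.5 - 3.3541 i$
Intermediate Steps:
$u = -15$ ($u = -8 - 7 = -15$)
$Z{\left(g \right)} = \frac{g + g \left(6 + g\right)}{2 g}$
$j{\left(d \right)} - Z{\left(\sqrt{-30 + u} \right)} = 35 - \left(\frac{7}{2} + \frac{\sqrt{-30 - 15}}{2}\right) = 35 - \left(\frac{7}{2} + \frac{\sqrt{-45}}{2}\right) = 35 - \left(\frac{7}{2} + \frac{3 i \sqrt{5}}{2}\right) = \frac{63}{2} - \frac{3 i \sqrt{5}}{2}$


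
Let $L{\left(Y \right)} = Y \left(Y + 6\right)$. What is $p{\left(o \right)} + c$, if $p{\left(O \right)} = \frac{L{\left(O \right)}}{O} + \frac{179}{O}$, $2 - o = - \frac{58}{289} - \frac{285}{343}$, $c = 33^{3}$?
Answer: $\frac{1072553498247653}{29788952151} \approx 36005.0$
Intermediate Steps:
$L{\left(Y \right)} = Y \left(6 + Y\right)$
$c = 35937$
$o = \frac{300513}{99127}$ ($o = 2 - \left(- \frac{58}{289} - \frac{285}{343}\right) = 2 - - \frac{102259}{99127} = 2 + \frac{102259}{99127} = \frac{300513}{99127} \approx 3.0316$)
$p{\left(O \right)} = 6 + O + \frac{179}{O}$ ($p{\left(O \right)} = \frac{O \left(6 + O\right)}{O} + \frac{179}{O} = \left(6 + O\right) + \frac{179}{O} = 6 + O + \frac{179}{O}$)
$p{\left(o \right)} + c = \left(6 + \frac{300513}{99127} + \frac{179}{\frac{300513}{99127}}\right) + 35937 = \left(6 + \frac{300513}{99127} + 179 \cdot \frac{99127}{300513}\right) + 35937 = \left(6 + \frac{300513}{99127} + \frac{17743733}{300513}\right) + 35937 = \frac{2027924797166}{29788952151} + 35937 = \frac{1072553498247653}{29788952151}$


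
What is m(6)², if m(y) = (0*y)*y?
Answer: 0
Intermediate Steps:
m(y) = 0 (m(y) = 0*y = 0)
m(6)² = 0² = 0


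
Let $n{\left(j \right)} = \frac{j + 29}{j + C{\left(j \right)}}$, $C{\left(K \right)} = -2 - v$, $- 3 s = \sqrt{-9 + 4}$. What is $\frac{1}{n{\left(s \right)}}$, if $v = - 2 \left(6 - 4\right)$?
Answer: $\frac{527}{7574} - \frac{81 i \sqrt{5}}{7574} \approx 0.06958 - 0.023914 i$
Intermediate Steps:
$v = -4$ ($v = \left(-2\right) 2 = -4$)
$s = - \frac{i \sqrt{5}}{3}$ ($s = - \frac{\sqrt{-9 + 4}}{3} = - \frac{\sqrt{-5}}{3} = - \frac{i \sqrt{5}}{3} \approx - 0.74536 i$)
$C{\left(K \right)} = 2$ ($C{\left(K \right)} = -2 - -4 = -2 + 4 = 2$)
$n{\left(j \right)} = \frac{29 + j}{2 + j}$ ($n{\left(j \right)} = \frac{j + 29}{j + 2} = \frac{29 + j}{2 + j}$)
$\frac{1}{n{\left(s \right)}} = \frac{1}{\frac{1}{2 - \frac{i \sqrt{5}}{3}} \left(29 - \frac{i \sqrt{5}}{3}\right)} = \frac{2 - \frac{i \sqrt{5}}{3}}{29 - \frac{i \sqrt{5}}{3}}$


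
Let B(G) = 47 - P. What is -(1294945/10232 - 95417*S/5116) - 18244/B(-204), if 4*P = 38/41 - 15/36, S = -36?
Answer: -1120549257949/943850840 ≈ -1187.2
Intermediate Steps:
P = 251/1968 (P = (38/41 - 15/36)/4 = (38*(1/41) - 15*1/36)/4 = (38/41 - 5/12)/4 = (¼)*(251/492) = 251/1968 ≈ 0.12754)
B(G) = 92245/1968 (B(G) = 47 - 1*251/1968 = 47 - 251/1968 = 92245/1968)
-(1294945/10232 - 95417*S/5116) - 18244/B(-204) = -27262/((-20464/(-95 + 14*(-36)))) - 18244/92245/1968 = -27262/((-20464/(-95 - 504))) - 18244*1968/92245 = -27262/((-20464/(-599))) - 35904192/92245 = -27262/((-20464*(-1/599))) - 35904192/92245 = -27262/20464/599 - 35904192/92245 = -27262*599/20464 - 35904192/92245 = -8164969/10232 - 35904192/92245 = -1120549257949/943850840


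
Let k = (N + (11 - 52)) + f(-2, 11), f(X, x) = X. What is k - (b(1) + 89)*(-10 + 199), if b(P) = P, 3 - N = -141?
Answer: -16909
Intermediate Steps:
N = 144 (N = 3 - 1*(-141) = 3 + 141 = 144)
k = 101 (k = (144 + (11 - 52)) - 2 = (144 - 41) - 2 = 103 - 2 = 101)
k - (b(1) + 89)*(-10 + 199) = 101 - (1 + 89)*(-10 + 199) = 101 - 90*189 = 101 - 1*17010 = 101 - 17010 = -16909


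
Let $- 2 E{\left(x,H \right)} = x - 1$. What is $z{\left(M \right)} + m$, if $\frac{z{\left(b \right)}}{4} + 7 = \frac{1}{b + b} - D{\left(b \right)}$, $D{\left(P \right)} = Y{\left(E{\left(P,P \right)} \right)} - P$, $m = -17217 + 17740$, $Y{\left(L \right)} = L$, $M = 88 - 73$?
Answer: $\frac{8747}{15} \approx 583.13$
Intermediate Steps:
$E{\left(x,H \right)} = \frac{1}{2} - \frac{x}{2}$ ($E{\left(x,H \right)} = - \frac{x - 1}{2} = - \frac{-1 + x}{2} = \frac{1}{2} - \frac{x}{2}$)
$M = 15$ ($M = 88 - 73 = 15$)
$m = 523$
$D{\left(P \right)} = \frac{1}{2} - \frac{3 P}{2}$ ($D{\left(P \right)} = \left(\frac{1}{2} - \frac{P}{2}\right) - P = \frac{1}{2} - \frac{3 P}{2}$)
$z{\left(b \right)} = -30 + \frac{2}{b} + 6 b$ ($z{\left(b \right)} = -28 + 4 \left(\frac{1}{b + b} - \left(\frac{1}{2} - \frac{3 b}{2}\right)\right) = -28 + 4 \left(\frac{1}{2 b} + \left(- \frac{1}{2} + \frac{3 b}{2}\right)\right) = -28 + 4 \left(- \frac{1}{2} + \frac{1}{2 b} + \frac{3 b}{2}\right) = -28 + \left(-2 + \frac{2}{b} + 6 b\right) = -30 + \frac{2}{b} + 6 b$)
$z{\left(M \right)} + m = \left(-30 + \frac{2}{15} + 6 \cdot 15\right) + 523 = \left(-30 + 2 \cdot \frac{1}{15} + 90\right) + 523 = \left(-30 + \frac{2}{15} + 90\right) + 523 = \frac{902}{15} + 523 = \frac{8747}{15}$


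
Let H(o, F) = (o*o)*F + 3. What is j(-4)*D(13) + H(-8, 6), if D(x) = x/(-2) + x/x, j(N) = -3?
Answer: 807/2 ≈ 403.50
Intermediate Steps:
H(o, F) = 3 + F*o² (H(o, F) = o²*F + 3 = F*o² + 3 = 3 + F*o²)
D(x) = 1 - x/2 (D(x) = x*(-½) + 1 = -x/2 + 1 = 1 - x/2)
j(-4)*D(13) + H(-8, 6) = -3*(1 - ½*13) + (3 + 6*(-8)²) = -3*(1 - 13/2) + (3 + 6*64) = -3*(-11/2) + (3 + 384) = 33/2 + 387 = 807/2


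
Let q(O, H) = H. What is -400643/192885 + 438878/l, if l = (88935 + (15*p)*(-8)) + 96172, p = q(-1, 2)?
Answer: 10587313549/35658071295 ≈ 0.29691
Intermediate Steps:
p = 2
l = 184867 (l = (88935 + (15*2)*(-8)) + 96172 = (88935 + 30*(-8)) + 96172 = (88935 - 240) + 96172 = 88695 + 96172 = 184867)
-400643/192885 + 438878/l = -400643/192885 + 438878/184867 = 10587313549/35658071295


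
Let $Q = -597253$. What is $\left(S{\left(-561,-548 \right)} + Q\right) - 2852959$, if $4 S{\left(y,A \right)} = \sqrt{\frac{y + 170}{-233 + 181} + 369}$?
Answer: $-3450212 + \frac{\sqrt{254527}}{104} \approx -3.4502 \cdot 10^{6}$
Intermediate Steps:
$S{\left(y,A \right)} = \frac{\sqrt{\frac{9509}{26} - \frac{y}{52}}}{4}$ ($S{\left(y,A \right)} = \frac{\sqrt{\frac{y + 170}{-233 + 181} + 369}}{4} = \frac{\sqrt{\frac{170 + y}{-52} + 369}}{4} = \frac{\sqrt{\left(170 + y\right) \left(- \frac{1}{52}\right) + 369}}{4} = \frac{\sqrt{\left(- \frac{85}{26} - \frac{y}{52}\right) + 369}}{4} = \frac{\sqrt{\frac{9509}{26} - \frac{y}{52}}}{4}$)
$\left(S{\left(-561,-548 \right)} + Q\right) - 2852959 = \left(\frac{\sqrt{247234 - -7293}}{104} - 597253\right) - 2852959 = \left(\frac{\sqrt{247234 + 7293}}{104} - 597253\right) - 2852959 = \left(\frac{\sqrt{254527}}{104} - 597253\right) - 2852959 = \left(-597253 + \frac{\sqrt{254527}}{104}\right) - 2852959 = -3450212 + \frac{\sqrt{254527}}{104}$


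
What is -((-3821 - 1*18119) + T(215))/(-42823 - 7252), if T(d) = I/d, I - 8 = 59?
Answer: -4717033/10766125 ≈ -0.43814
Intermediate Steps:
I = 67 (I = 8 + 59 = 67)
T(d) = 67/d
-((-3821 - 1*18119) + T(215))/(-42823 - 7252) = -((-3821 - 1*18119) + 67/215)/(-42823 - 7252) = -((-3821 - 18119) + 67*(1/215))/(-50075) = -(-21940 + 67/215)*(-1)/50075 = -(-4717033)*(-1)/(215*50075) = -1*4717033/10766125 = -4717033/10766125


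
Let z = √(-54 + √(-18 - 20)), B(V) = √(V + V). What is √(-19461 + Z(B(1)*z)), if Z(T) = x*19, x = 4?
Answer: I*√19385 ≈ 139.23*I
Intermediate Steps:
B(V) = √2*√V (B(V) = √(2*V) = √2*√V)
z = √(-54 + I*√38) (z = √(-54 + √(-38)) = √(-54 + I*√38) ≈ 0.41876 + 7.3604*I)
Z(T) = 76 (Z(T) = 4*19 = 76)
√(-19461 + Z(B(1)*z)) = √(-19461 + 76) = √(-19385) = I*√19385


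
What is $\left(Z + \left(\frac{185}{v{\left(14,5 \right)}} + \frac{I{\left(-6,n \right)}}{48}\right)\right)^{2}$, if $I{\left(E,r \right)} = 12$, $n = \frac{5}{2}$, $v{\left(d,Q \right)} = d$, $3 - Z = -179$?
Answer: $\frac{29953729}{784} \approx 38206.0$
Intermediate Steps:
$Z = 182$ ($Z = 3 - -179 = 3 + 179 = 182$)
$n = \frac{5}{2}$ ($n = 5 \cdot \frac{1}{2} = \frac{5}{2} \approx 2.5$)
$\left(Z + \left(\frac{185}{v{\left(14,5 \right)}} + \frac{I{\left(-6,n \right)}}{48}\right)\right)^{2} = \left(182 + \left(\frac{185}{14} + \frac{12}{48}\right)\right)^{2} = \left(182 + \left(185 \cdot \frac{1}{14} + 12 \cdot \frac{1}{48}\right)\right)^{2} = \left(182 + \left(\frac{185}{14} + \frac{1}{4}\right)\right)^{2} = \left(182 + \frac{377}{28}\right)^{2} = \left(\frac{5473}{28}\right)^{2} = \frac{29953729}{784}$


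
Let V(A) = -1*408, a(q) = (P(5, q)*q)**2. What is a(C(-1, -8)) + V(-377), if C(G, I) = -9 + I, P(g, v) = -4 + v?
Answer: 127041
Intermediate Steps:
a(q) = q**2*(-4 + q)**2 (a(q) = ((-4 + q)*q)**2 = (q*(-4 + q))**2 = q**2*(-4 + q)**2)
V(A) = -408
a(C(-1, -8)) + V(-377) = (-9 - 8)**2*(-4 + (-9 - 8))**2 - 408 = (-17)**2*(-4 - 17)**2 - 408 = 289*(-21)**2 - 408 = 289*441 - 408 = 127449 - 408 = 127041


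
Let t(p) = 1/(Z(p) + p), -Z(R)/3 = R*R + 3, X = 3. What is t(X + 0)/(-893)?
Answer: 1/29469 ≈ 3.3934e-5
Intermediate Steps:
Z(R) = -9 - 3*R² (Z(R) = -3*(R*R + 3) = -3*(R² + 3) = -3*(3 + R²) = -9 - 3*R²)
t(p) = 1/(-9 + p - 3*p²) (t(p) = 1/((-9 - 3*p²) + p) = 1/(-9 + p - 3*p²))
t(X + 0)/(-893) = -1/(9 - (3 + 0) + 3*(3 + 0)²)/(-893) = -1/(9 - 1*3 + 3*3²)*(-1/893) = -1/(9 - 3 + 3*9)*(-1/893) = -1/(9 - 3 + 27)*(-1/893) = -1/33*(-1/893) = 1/29469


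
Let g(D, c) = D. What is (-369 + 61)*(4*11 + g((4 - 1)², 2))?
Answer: -16324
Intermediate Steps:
(-369 + 61)*(4*11 + g((4 - 1)², 2)) = (-369 + 61)*(4*11 + (4 - 1)²) = -308*(44 + 3²) = -308*(44 + 9) = -308*53 = -16324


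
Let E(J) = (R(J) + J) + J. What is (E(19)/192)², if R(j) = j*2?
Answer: 361/2304 ≈ 0.15668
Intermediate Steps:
R(j) = 2*j
E(J) = 4*J (E(J) = (2*J + J) + J = 3*J + J = 4*J)
(E(19)/192)² = ((4*19)/192)² = (76*(1/192))² = (19/48)² = 361/2304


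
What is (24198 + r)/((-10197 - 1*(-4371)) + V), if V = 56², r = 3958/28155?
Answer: -340649324/37868475 ≈ -8.9956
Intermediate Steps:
r = 3958/28155 (r = 3958*(1/28155) = 3958/28155 ≈ 0.14058)
V = 3136
(24198 + r)/((-10197 - 1*(-4371)) + V) = (24198 + 3958/28155)/((-10197 - 1*(-4371)) + 3136) = 681298648/(28155*((-10197 + 4371) + 3136)) = 681298648/(28155*(-5826 + 3136)) = (681298648/28155)/(-2690) = (681298648/28155)*(-1/2690) = -340649324/37868475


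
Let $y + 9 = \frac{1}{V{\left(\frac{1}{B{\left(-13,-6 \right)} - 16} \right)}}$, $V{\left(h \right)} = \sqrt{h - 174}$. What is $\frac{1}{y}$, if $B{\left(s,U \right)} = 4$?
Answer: $- \frac{6267}{56407} + \frac{2 i \sqrt{6267}}{169221} \approx -0.1111 + 0.00093563 i$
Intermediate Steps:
$V{\left(h \right)} = \sqrt{-174 + h}$
$y = -9 - \frac{2 i \sqrt{6267}}{2089}$ ($y = -9 + \frac{1}{\sqrt{-174 + \frac{1}{4 - 16}}} = -9 + \frac{1}{\sqrt{-174 + \frac{1}{-12}}} = -9 + \frac{1}{\sqrt{-174 - \frac{1}{12}}} = -9 + \frac{1}{\sqrt{- \frac{2089}{12}}} = -9 + \frac{1}{\frac{1}{6} i \sqrt{6267}} = -9 - \frac{2 i \sqrt{6267}}{2089} \approx -9.0 - 0.075792 i$)
$\frac{1}{y} = \frac{1}{-9 - \frac{2 i \sqrt{6267}}{2089}}$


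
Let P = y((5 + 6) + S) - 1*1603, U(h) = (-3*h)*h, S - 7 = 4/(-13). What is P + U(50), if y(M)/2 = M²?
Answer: -1432607/169 ≈ -8477.0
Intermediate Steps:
S = 87/13 (S = 7 + 4/(-13) = 7 + 4*(-1/13) = 7 - 4/13 = 87/13 ≈ 6.6923)
U(h) = -3*h²
y(M) = 2*M²
P = -165107/169 (P = 2*((5 + 6) + 87/13)² - 1*1603 = 2*(11 + 87/13)² - 1603 = 2*(230/13)² - 1603 = 2*(52900/169) - 1603 = 105800/169 - 1603 = -165107/169 ≈ -976.96)
P + U(50) = -165107/169 - 3*50² = -165107/169 - 3*2500 = -165107/169 - 7500 = -1432607/169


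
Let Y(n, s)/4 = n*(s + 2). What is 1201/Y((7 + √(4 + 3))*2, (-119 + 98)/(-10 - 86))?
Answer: 2402/213 - 2402*√7/1491 ≈ 7.0147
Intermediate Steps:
Y(n, s) = 4*n*(2 + s) (Y(n, s) = 4*(n*(s + 2)) = 4*(n*(2 + s)) = 4*n*(2 + s))
1201/Y((7 + √(4 + 3))*2, (-119 + 98)/(-10 - 86)) = 1201/((4*((7 + √(4 + 3))*2)*(2 + (-119 + 98)/(-10 - 86)))) = 1201/((4*((7 + √7)*2)*(2 - 21/(-96)))) = 1201/((4*(14 + 2*√7)*(2 - 21*(-1/96)))) = 1201/((4*(14 + 2*√7)*(2 + 7/32))) = 1201/((4*(14 + 2*√7)*(71/32))) = 1201/(497/4 + 71*√7/4)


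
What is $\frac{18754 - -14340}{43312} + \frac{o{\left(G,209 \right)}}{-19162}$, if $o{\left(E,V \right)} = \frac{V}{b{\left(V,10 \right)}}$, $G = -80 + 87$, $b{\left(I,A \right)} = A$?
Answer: $\frac{71959319}{94311880} \approx 0.76299$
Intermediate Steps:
$G = 7$
$o{\left(E,V \right)} = \frac{V}{10}$
$\frac{18754 - -14340}{43312} + \frac{o{\left(G,209 \right)}}{-19162} = \frac{18754 - -14340}{43312} + \frac{\frac{1}{10} \cdot 209}{-19162} = \left(18754 + 14340\right) \frac{1}{43312} + \frac{209}{10} \left(- \frac{1}{19162}\right) = 33094 \cdot \frac{1}{43312} - \frac{19}{17420} = \frac{16547}{21656} - \frac{19}{17420} = \frac{71959319}{94311880}$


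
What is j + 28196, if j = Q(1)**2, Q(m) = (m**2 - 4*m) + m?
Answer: 28200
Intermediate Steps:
Q(m) = m**2 - 3*m
j = 4 (j = (1*(-3 + 1))**2 = (1*(-2))**2 = (-2)**2 = 4)
j + 28196 = 4 + 28196 = 28200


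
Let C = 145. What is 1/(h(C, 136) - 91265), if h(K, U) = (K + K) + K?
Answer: -1/90830 ≈ -1.1010e-5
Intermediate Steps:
h(K, U) = 3*K (h(K, U) = 2*K + K = 3*K)
1/(h(C, 136) - 91265) = 1/(3*145 - 91265) = 1/(435 - 91265) = 1/(-90830) = -1/90830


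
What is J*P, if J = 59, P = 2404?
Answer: 141836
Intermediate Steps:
J*P = 59*2404 = 141836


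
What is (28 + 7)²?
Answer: 1225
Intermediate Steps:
(28 + 7)² = 35² = 1225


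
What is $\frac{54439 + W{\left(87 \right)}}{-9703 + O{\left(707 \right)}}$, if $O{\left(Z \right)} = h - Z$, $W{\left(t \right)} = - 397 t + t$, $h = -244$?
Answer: $- \frac{19987}{10654} \approx -1.876$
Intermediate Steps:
$W{\left(t \right)} = - 396 t$
$O{\left(Z \right)} = -244 - Z$
$\frac{54439 + W{\left(87 \right)}}{-9703 + O{\left(707 \right)}} = \frac{54439 - 34452}{-9703 - 951} = \frac{19987}{-9703 - 951} = \frac{19987}{-10654} = 19987 \left(- \frac{1}{10654}\right) = - \frac{19987}{10654}$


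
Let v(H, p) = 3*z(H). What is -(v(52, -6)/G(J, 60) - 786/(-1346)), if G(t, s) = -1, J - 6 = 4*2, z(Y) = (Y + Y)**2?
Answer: 21837111/673 ≈ 32447.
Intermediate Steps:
z(Y) = 4*Y**2 (z(Y) = (2*Y)**2 = 4*Y**2)
J = 14 (J = 6 + 4*2 = 6 + 8 = 14)
v(H, p) = 12*H**2 (v(H, p) = 3*(4*H**2) = 12*H**2)
-(v(52, -6)/G(J, 60) - 786/(-1346)) = -((12*52**2)/(-1) - 786/(-1346)) = -((12*2704)*(-1) - 786*(-1/1346)) = -(32448*(-1) + 393/673) = -(-32448 + 393/673) = -1*(-21837111/673) = 21837111/673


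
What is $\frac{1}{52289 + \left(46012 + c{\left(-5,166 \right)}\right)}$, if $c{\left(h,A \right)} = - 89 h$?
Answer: $\frac{1}{98746} \approx 1.0127 \cdot 10^{-5}$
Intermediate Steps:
$\frac{1}{52289 + \left(46012 + c{\left(-5,166 \right)}\right)} = \frac{1}{52289 + \left(46012 - -445\right)} = \frac{1}{52289 + \left(46012 + 445\right)} = \frac{1}{52289 + 46457} = \frac{1}{98746}$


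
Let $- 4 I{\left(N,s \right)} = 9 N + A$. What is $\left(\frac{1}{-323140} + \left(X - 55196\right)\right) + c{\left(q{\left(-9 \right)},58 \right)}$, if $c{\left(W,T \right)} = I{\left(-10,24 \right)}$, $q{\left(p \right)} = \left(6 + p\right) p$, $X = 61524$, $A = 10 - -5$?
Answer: $\frac{1025444397}{161570} \approx 6346.8$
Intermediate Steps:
$A = 15$ ($A = 10 + 5 = 15$)
$q{\left(p \right)} = p \left(6 + p\right)$
$I{\left(N,s \right)} = - \frac{15}{4} - \frac{9 N}{4}$ ($I{\left(N,s \right)} = - \frac{9 N + 15}{4} = - \frac{15 + 9 N}{4} = - \frac{15}{4} - \frac{9 N}{4}$)
$c{\left(W,T \right)} = \frac{75}{4}$ ($c{\left(W,T \right)} = - \frac{15}{4} - - \frac{45}{2} = - \frac{15}{4} + \frac{45}{2} = \frac{75}{4}$)
$\left(\frac{1}{-323140} + \left(X - 55196\right)\right) + c{\left(q{\left(-9 \right)},58 \right)} = \left(\frac{1}{-323140} + \left(61524 - 55196\right)\right) + \frac{75}{4} = \left(- \frac{1}{323140} + 6328\right) + \frac{75}{4} = \frac{2044829919}{323140} + \frac{75}{4} = \frac{1025444397}{161570}$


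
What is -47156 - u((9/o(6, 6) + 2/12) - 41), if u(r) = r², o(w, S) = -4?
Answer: -7057753/144 ≈ -49012.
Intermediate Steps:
-47156 - u((9/o(6, 6) + 2/12) - 41) = -47156 - ((9/(-4) + 2/12) - 41)² = -47156 - ((9*(-¼) + 2*(1/12)) - 41)² = -47156 - ((-9/4 + ⅙) - 41)² = -47156 - (-25/12 - 41)² = -47156 - (-517/12)² = -47156 - 1*267289/144 = -47156 - 267289/144 = -7057753/144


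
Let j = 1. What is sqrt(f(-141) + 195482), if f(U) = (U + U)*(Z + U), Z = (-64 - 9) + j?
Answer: 2*sqrt(63887) ≈ 505.52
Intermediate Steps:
Z = -72 (Z = (-64 - 9) + 1 = -73 + 1 = -72)
f(U) = 2*U*(-72 + U) (f(U) = (U + U)*(-72 + U) = (2*U)*(-72 + U) = 2*U*(-72 + U))
sqrt(f(-141) + 195482) = sqrt(2*(-141)*(-72 - 141) + 195482) = sqrt(2*(-141)*(-213) + 195482) = sqrt(60066 + 195482) = sqrt(255548) = 2*sqrt(63887)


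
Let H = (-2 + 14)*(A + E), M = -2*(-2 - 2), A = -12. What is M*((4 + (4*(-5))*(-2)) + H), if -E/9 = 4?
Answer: -4256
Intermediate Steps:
E = -36 (E = -9*4 = -36)
M = 8 (M = -2*(-4) = 8)
H = -576 (H = (-2 + 14)*(-12 - 36) = 12*(-48) = -576)
M*((4 + (4*(-5))*(-2)) + H) = 8*((4 + (4*(-5))*(-2)) - 576) = 8*((4 - 20*(-2)) - 576) = 8*((4 + 40) - 576) = 8*(44 - 576) = 8*(-532) = -4256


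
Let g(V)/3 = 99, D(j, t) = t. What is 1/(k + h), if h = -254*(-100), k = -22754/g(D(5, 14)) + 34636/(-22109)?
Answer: 6566373/166272519122 ≈ 3.9492e-5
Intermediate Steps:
g(V) = 297 (g(V) = 3*99 = 297)
k = -513355078/6566373 (k = -22754/297 + 34636/(-22109) = -22754*1/297 + 34636*(-1/22109) = -22754/297 - 34636/22109 = -513355078/6566373 ≈ -78.179)
h = 25400
1/(k + h) = 1/(-513355078/6566373 + 25400) = 1/(166272519122/6566373) = 6566373/166272519122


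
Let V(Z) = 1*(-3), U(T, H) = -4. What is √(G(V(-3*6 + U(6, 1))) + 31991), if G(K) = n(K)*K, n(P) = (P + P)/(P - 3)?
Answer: 2*√7997 ≈ 178.85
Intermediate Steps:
n(P) = 2*P/(-3 + P) (n(P) = (2*P)/(-3 + P) = 2*P/(-3 + P))
V(Z) = -3
G(K) = 2*K²/(-3 + K) (G(K) = (2*K/(-3 + K))*K = 2*K²/(-3 + K))
√(G(V(-3*6 + U(6, 1))) + 31991) = √(2*(-3)²/(-3 - 3) + 31991) = √(2*9/(-6) + 31991) = √(2*9*(-⅙) + 31991) = √(-3 + 31991) = √31988 = 2*√7997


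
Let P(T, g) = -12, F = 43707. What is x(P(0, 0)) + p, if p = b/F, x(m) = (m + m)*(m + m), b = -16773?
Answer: 8386153/14569 ≈ 575.62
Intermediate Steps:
x(m) = 4*m² (x(m) = (2*m)*(2*m) = 4*m²)
p = -5591/14569 (p = -16773/43707 = -16773*1/43707 = -5591/14569 ≈ -0.38376)
x(P(0, 0)) + p = 4*(-12)² - 5591/14569 = 4*144 - 5591/14569 = 576 - 5591/14569 = 8386153/14569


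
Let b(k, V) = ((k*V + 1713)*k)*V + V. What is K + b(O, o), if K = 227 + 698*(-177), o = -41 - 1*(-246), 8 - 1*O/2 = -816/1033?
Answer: 20315468806054/1067089 ≈ 1.9038e+7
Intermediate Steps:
O = 18160/1033 (O = 16 - (-1632)/1033 = 16 - 2*(-816/1033) = 16 + 1632/1033 = 18160/1033 ≈ 17.580)
o = 205 (o = -41 + 246 = 205)
b(k, V) = V + V*k*(1713 + V*k) (b(k, V) = ((V*k + 1713)*k)*V + V = ((1713 + V*k)*k)*V + V = (k*(1713 + V*k))*V + V = V*k*(1713 + V*k) + V = V + V*k*(1713 + V*k))
K = -123319 (K = 227 - 123546 = -123319)
K + b(O, o) = -123319 + 205*(1 + 1713*(18160/1033) + 205*(18160/1033)**2) = -123319 + 205*(1 + 31108080/1033 + 205*(329785600/1067089)) = -123319 + 205*(1 + 31108080/1033 + 67606048000/1067089) = -123319 + 205*(99741761729/1067089) = -123319 + 20447061154445/1067089 = 20315468806054/1067089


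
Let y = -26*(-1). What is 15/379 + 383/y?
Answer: 145547/9854 ≈ 14.770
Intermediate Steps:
y = 26
15/379 + 383/y = 15/379 + 383/26 = 145547/9854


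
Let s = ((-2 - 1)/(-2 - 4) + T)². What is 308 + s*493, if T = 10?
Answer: 218645/4 ≈ 54661.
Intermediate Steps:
s = 441/4 (s = ((-2 - 1)/(-2 - 4) + 10)² = (-3/(-6) + 10)² = (-3*(-⅙) + 10)² = (½ + 10)² = (21/2)² = 441/4 ≈ 110.25)
308 + s*493 = 308 + (441/4)*493 = 308 + 217413/4 = 218645/4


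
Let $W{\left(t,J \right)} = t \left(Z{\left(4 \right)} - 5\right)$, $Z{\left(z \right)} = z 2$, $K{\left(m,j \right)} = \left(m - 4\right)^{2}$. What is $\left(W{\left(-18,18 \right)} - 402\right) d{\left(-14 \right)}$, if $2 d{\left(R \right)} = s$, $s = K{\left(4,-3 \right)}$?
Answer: $0$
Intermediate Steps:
$K{\left(m,j \right)} = \left(-4 + m\right)^{2}$
$Z{\left(z \right)} = 2 z$
$W{\left(t,J \right)} = 3 t$ ($W{\left(t,J \right)} = t \left(2 \cdot 4 - 5\right) = t \left(8 - 5\right) = t 3 = 3 t$)
$s = 0$ ($s = \left(-4 + 4\right)^{2} = 0^{2} = 0$)
$d{\left(R \right)} = 0$ ($d{\left(R \right)} = \frac{1}{2} \cdot 0 = 0$)
$\left(W{\left(-18,18 \right)} - 402\right) d{\left(-14 \right)} = \left(3 \left(-18\right) - 402\right) 0 = \left(-54 - 402\right) 0 = \left(-456\right) 0 = 0$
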